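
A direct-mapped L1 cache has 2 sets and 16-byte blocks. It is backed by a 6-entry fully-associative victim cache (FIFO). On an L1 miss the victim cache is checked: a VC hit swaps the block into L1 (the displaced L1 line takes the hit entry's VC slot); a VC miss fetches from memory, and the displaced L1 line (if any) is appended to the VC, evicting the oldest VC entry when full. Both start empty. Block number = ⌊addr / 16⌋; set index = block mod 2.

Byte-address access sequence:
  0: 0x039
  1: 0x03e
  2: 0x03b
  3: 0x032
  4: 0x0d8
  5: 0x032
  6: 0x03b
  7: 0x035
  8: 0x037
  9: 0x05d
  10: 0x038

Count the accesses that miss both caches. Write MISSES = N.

0: 0x39 (blk 3, set 1) → MISS  vc=[]
1: 0x3e (blk 3, set 1) → L1-HIT  vc=[]
2: 0x3b (blk 3, set 1) → L1-HIT  vc=[]
3: 0x32 (blk 3, set 1) → L1-HIT  vc=[]
4: 0xd8 (blk 13, set 1) → MISS  vc=[3]
5: 0x32 (blk 3, set 1) → VC-HIT  vc=[13]
6: 0x3b (blk 3, set 1) → L1-HIT  vc=[13]
7: 0x35 (blk 3, set 1) → L1-HIT  vc=[13]
8: 0x37 (blk 3, set 1) → L1-HIT  vc=[13]
9: 0x5d (blk 5, set 1) → MISS  vc=[13, 3]
10: 0x38 (blk 3, set 1) → VC-HIT  vc=[13, 5]

MISSES = 3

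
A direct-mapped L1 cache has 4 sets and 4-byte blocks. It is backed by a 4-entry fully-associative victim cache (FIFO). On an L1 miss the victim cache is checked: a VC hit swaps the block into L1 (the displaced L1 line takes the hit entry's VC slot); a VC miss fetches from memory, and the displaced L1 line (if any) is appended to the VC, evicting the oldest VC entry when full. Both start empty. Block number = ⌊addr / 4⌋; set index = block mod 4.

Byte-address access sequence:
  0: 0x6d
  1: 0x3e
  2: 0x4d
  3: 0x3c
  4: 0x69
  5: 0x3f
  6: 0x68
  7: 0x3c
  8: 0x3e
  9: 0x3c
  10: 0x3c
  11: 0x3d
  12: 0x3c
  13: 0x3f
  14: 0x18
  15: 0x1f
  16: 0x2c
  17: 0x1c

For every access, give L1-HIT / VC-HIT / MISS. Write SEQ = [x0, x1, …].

  [0] addr=0x6d blk=27 s=3: MISS | VC []
  [1] addr=0x3e blk=15 s=3: MISS | VC [27]
  [2] addr=0x4d blk=19 s=3: MISS | VC [27, 15]
  [3] addr=0x3c blk=15 s=3: VC-HIT | VC [27, 19]
  [4] addr=0x69 blk=26 s=2: MISS | VC [27, 19]
  [5] addr=0x3f blk=15 s=3: L1-HIT | VC [27, 19]
  [6] addr=0x68 blk=26 s=2: L1-HIT | VC [27, 19]
  [7] addr=0x3c blk=15 s=3: L1-HIT | VC [27, 19]
  [8] addr=0x3e blk=15 s=3: L1-HIT | VC [27, 19]
  [9] addr=0x3c blk=15 s=3: L1-HIT | VC [27, 19]
  [10] addr=0x3c blk=15 s=3: L1-HIT | VC [27, 19]
  [11] addr=0x3d blk=15 s=3: L1-HIT | VC [27, 19]
  [12] addr=0x3c blk=15 s=3: L1-HIT | VC [27, 19]
  [13] addr=0x3f blk=15 s=3: L1-HIT | VC [27, 19]
  [14] addr=0x18 blk=6 s=2: MISS | VC [27, 19, 26]
  [15] addr=0x1f blk=7 s=3: MISS | VC [27, 19, 26, 15]
  [16] addr=0x2c blk=11 s=3: MISS | VC [19, 26, 15, 7]
  [17] addr=0x1c blk=7 s=3: VC-HIT | VC [19, 26, 15, 11]

SEQ = [MISS, MISS, MISS, VC-HIT, MISS, L1-HIT, L1-HIT, L1-HIT, L1-HIT, L1-HIT, L1-HIT, L1-HIT, L1-HIT, L1-HIT, MISS, MISS, MISS, VC-HIT]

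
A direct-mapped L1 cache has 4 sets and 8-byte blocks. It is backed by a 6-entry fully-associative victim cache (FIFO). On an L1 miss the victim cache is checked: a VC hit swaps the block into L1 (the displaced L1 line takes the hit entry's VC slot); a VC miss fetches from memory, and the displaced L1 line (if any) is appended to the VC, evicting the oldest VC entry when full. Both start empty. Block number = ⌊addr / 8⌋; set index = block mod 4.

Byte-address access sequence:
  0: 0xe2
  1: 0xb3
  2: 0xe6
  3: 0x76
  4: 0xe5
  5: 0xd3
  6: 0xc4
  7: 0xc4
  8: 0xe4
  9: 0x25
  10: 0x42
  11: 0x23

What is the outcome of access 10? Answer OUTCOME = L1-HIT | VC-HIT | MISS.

OUTCOME = MISS

0: 0xe2 (blk 28, set 0) → MISS  vc=[]
1: 0xb3 (blk 22, set 2) → MISS  vc=[]
2: 0xe6 (blk 28, set 0) → L1-HIT  vc=[]
3: 0x76 (blk 14, set 2) → MISS  vc=[22]
4: 0xe5 (blk 28, set 0) → L1-HIT  vc=[22]
5: 0xd3 (blk 26, set 2) → MISS  vc=[22, 14]
6: 0xc4 (blk 24, set 0) → MISS  vc=[22, 14, 28]
7: 0xc4 (blk 24, set 0) → L1-HIT  vc=[22, 14, 28]
8: 0xe4 (blk 28, set 0) → VC-HIT  vc=[22, 14, 24]
9: 0x25 (blk 4, set 0) → MISS  vc=[22, 14, 24, 28]
10: 0x42 (blk 8, set 0) → MISS  vc=[22, 14, 24, 28, 4]
11: 0x23 (blk 4, set 0) → VC-HIT  vc=[22, 14, 24, 28, 8]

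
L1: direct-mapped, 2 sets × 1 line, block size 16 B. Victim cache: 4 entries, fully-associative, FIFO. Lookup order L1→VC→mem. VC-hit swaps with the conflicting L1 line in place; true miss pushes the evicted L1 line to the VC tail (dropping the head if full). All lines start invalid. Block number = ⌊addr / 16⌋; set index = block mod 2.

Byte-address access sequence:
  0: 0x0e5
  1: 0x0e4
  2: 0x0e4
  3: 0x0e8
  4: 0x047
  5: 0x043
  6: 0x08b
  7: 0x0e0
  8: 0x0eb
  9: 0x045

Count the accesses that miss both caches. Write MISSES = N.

#0 0xe5→b14/s0 MISS; vc=[]
#1 0xe4→b14/s0 L1-HIT; vc=[]
#2 0xe4→b14/s0 L1-HIT; vc=[]
#3 0xe8→b14/s0 L1-HIT; vc=[]
#4 0x47→b4/s0 MISS; vc=[14]
#5 0x43→b4/s0 L1-HIT; vc=[14]
#6 0x8b→b8/s0 MISS; vc=[14,4]
#7 0xe0→b14/s0 VC-HIT; vc=[8,4]
#8 0xeb→b14/s0 L1-HIT; vc=[8,4]
#9 0x45→b4/s0 VC-HIT; vc=[8,14]

MISSES = 3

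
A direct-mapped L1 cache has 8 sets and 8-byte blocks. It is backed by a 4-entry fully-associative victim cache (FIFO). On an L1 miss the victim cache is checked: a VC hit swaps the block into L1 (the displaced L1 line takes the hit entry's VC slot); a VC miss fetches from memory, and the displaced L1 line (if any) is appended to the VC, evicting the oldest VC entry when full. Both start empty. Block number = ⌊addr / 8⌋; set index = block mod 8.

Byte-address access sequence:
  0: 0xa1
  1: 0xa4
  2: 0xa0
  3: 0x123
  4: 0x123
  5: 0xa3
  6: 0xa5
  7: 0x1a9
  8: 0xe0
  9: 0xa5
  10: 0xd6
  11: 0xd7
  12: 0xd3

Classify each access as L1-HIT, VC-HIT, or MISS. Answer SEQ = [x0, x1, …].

SEQ = [MISS, L1-HIT, L1-HIT, MISS, L1-HIT, VC-HIT, L1-HIT, MISS, MISS, VC-HIT, MISS, L1-HIT, L1-HIT]

  [0] addr=0xa1 blk=20 s=4: MISS | VC []
  [1] addr=0xa4 blk=20 s=4: L1-HIT | VC []
  [2] addr=0xa0 blk=20 s=4: L1-HIT | VC []
  [3] addr=0x123 blk=36 s=4: MISS | VC [20]
  [4] addr=0x123 blk=36 s=4: L1-HIT | VC [20]
  [5] addr=0xa3 blk=20 s=4: VC-HIT | VC [36]
  [6] addr=0xa5 blk=20 s=4: L1-HIT | VC [36]
  [7] addr=0x1a9 blk=53 s=5: MISS | VC [36]
  [8] addr=0xe0 blk=28 s=4: MISS | VC [36, 20]
  [9] addr=0xa5 blk=20 s=4: VC-HIT | VC [36, 28]
  [10] addr=0xd6 blk=26 s=2: MISS | VC [36, 28]
  [11] addr=0xd7 blk=26 s=2: L1-HIT | VC [36, 28]
  [12] addr=0xd3 blk=26 s=2: L1-HIT | VC [36, 28]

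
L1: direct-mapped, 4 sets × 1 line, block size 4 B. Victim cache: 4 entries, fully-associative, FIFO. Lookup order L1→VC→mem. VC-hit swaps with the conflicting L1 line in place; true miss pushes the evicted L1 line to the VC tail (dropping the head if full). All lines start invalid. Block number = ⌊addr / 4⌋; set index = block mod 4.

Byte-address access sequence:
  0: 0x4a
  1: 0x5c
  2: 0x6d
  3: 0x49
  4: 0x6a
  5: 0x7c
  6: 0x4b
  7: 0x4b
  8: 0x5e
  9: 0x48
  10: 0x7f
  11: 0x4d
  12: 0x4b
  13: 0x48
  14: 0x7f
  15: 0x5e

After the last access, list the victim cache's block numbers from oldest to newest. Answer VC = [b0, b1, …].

#0 0x4a→b18/s2 MISS; vc=[]
#1 0x5c→b23/s3 MISS; vc=[]
#2 0x6d→b27/s3 MISS; vc=[23]
#3 0x49→b18/s2 L1-HIT; vc=[23]
#4 0x6a→b26/s2 MISS; vc=[23,18]
#5 0x7c→b31/s3 MISS; vc=[23,18,27]
#6 0x4b→b18/s2 VC-HIT; vc=[23,26,27]
#7 0x4b→b18/s2 L1-HIT; vc=[23,26,27]
#8 0x5e→b23/s3 VC-HIT; vc=[31,26,27]
#9 0x48→b18/s2 L1-HIT; vc=[31,26,27]
#10 0x7f→b31/s3 VC-HIT; vc=[23,26,27]
#11 0x4d→b19/s3 MISS; vc=[23,26,27,31]
#12 0x4b→b18/s2 L1-HIT; vc=[23,26,27,31]
#13 0x48→b18/s2 L1-HIT; vc=[23,26,27,31]
#14 0x7f→b31/s3 VC-HIT; vc=[23,26,27,19]
#15 0x5e→b23/s3 VC-HIT; vc=[31,26,27,19]

VC = [31, 26, 27, 19]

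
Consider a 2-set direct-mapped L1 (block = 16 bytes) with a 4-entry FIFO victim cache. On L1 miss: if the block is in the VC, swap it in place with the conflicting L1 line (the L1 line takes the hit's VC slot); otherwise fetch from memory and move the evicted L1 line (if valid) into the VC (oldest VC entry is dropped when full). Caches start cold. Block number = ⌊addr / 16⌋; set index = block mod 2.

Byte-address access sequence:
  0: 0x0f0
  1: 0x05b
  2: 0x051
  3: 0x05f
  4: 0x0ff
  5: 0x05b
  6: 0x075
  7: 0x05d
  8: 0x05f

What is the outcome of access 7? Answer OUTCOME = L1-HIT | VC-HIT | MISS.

#0 0xf0→b15/s1 MISS; vc=[]
#1 0x5b→b5/s1 MISS; vc=[15]
#2 0x51→b5/s1 L1-HIT; vc=[15]
#3 0x5f→b5/s1 L1-HIT; vc=[15]
#4 0xff→b15/s1 VC-HIT; vc=[5]
#5 0x5b→b5/s1 VC-HIT; vc=[15]
#6 0x75→b7/s1 MISS; vc=[15,5]
#7 0x5d→b5/s1 VC-HIT; vc=[15,7]
#8 0x5f→b5/s1 L1-HIT; vc=[15,7]

OUTCOME = VC-HIT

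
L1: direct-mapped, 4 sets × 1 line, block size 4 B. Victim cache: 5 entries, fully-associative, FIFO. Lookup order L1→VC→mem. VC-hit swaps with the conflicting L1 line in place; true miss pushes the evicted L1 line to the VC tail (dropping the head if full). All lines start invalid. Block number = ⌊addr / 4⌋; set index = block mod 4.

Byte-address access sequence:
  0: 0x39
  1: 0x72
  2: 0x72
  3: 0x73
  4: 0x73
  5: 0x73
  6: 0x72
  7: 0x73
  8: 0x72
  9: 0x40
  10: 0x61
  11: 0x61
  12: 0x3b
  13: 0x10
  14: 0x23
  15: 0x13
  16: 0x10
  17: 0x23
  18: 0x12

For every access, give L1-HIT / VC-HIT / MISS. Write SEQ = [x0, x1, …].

SEQ = [MISS, MISS, L1-HIT, L1-HIT, L1-HIT, L1-HIT, L1-HIT, L1-HIT, L1-HIT, MISS, MISS, L1-HIT, L1-HIT, MISS, MISS, VC-HIT, L1-HIT, VC-HIT, VC-HIT]

  [0] addr=0x39 blk=14 s=2: MISS | VC []
  [1] addr=0x72 blk=28 s=0: MISS | VC []
  [2] addr=0x72 blk=28 s=0: L1-HIT | VC []
  [3] addr=0x73 blk=28 s=0: L1-HIT | VC []
  [4] addr=0x73 blk=28 s=0: L1-HIT | VC []
  [5] addr=0x73 blk=28 s=0: L1-HIT | VC []
  [6] addr=0x72 blk=28 s=0: L1-HIT | VC []
  [7] addr=0x73 blk=28 s=0: L1-HIT | VC []
  [8] addr=0x72 blk=28 s=0: L1-HIT | VC []
  [9] addr=0x40 blk=16 s=0: MISS | VC [28]
  [10] addr=0x61 blk=24 s=0: MISS | VC [28, 16]
  [11] addr=0x61 blk=24 s=0: L1-HIT | VC [28, 16]
  [12] addr=0x3b blk=14 s=2: L1-HIT | VC [28, 16]
  [13] addr=0x10 blk=4 s=0: MISS | VC [28, 16, 24]
  [14] addr=0x23 blk=8 s=0: MISS | VC [28, 16, 24, 4]
  [15] addr=0x13 blk=4 s=0: VC-HIT | VC [28, 16, 24, 8]
  [16] addr=0x10 blk=4 s=0: L1-HIT | VC [28, 16, 24, 8]
  [17] addr=0x23 blk=8 s=0: VC-HIT | VC [28, 16, 24, 4]
  [18] addr=0x12 blk=4 s=0: VC-HIT | VC [28, 16, 24, 8]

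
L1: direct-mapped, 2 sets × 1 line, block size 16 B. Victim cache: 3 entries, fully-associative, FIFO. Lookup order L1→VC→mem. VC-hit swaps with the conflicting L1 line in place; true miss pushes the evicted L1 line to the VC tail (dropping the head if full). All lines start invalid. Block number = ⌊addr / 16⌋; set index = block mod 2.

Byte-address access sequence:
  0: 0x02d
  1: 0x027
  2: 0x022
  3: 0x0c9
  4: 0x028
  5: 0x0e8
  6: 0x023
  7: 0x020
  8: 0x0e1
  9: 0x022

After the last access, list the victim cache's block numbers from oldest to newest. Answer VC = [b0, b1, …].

#0 0x2d→b2/s0 MISS; vc=[]
#1 0x27→b2/s0 L1-HIT; vc=[]
#2 0x22→b2/s0 L1-HIT; vc=[]
#3 0xc9→b12/s0 MISS; vc=[2]
#4 0x28→b2/s0 VC-HIT; vc=[12]
#5 0xe8→b14/s0 MISS; vc=[12,2]
#6 0x23→b2/s0 VC-HIT; vc=[12,14]
#7 0x20→b2/s0 L1-HIT; vc=[12,14]
#8 0xe1→b14/s0 VC-HIT; vc=[12,2]
#9 0x22→b2/s0 VC-HIT; vc=[12,14]

VC = [12, 14]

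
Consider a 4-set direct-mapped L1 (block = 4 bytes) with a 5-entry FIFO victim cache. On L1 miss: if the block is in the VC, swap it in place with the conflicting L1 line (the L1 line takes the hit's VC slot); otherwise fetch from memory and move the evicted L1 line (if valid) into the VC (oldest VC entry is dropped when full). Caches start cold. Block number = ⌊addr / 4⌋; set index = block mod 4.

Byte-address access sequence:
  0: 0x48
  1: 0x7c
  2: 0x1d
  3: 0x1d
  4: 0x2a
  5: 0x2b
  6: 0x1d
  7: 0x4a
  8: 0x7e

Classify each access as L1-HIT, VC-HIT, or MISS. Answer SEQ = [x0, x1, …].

0: 0x48 (blk 18, set 2) → MISS  vc=[]
1: 0x7c (blk 31, set 3) → MISS  vc=[]
2: 0x1d (blk 7, set 3) → MISS  vc=[31]
3: 0x1d (blk 7, set 3) → L1-HIT  vc=[31]
4: 0x2a (blk 10, set 2) → MISS  vc=[31, 18]
5: 0x2b (blk 10, set 2) → L1-HIT  vc=[31, 18]
6: 0x1d (blk 7, set 3) → L1-HIT  vc=[31, 18]
7: 0x4a (blk 18, set 2) → VC-HIT  vc=[31, 10]
8: 0x7e (blk 31, set 3) → VC-HIT  vc=[7, 10]

SEQ = [MISS, MISS, MISS, L1-HIT, MISS, L1-HIT, L1-HIT, VC-HIT, VC-HIT]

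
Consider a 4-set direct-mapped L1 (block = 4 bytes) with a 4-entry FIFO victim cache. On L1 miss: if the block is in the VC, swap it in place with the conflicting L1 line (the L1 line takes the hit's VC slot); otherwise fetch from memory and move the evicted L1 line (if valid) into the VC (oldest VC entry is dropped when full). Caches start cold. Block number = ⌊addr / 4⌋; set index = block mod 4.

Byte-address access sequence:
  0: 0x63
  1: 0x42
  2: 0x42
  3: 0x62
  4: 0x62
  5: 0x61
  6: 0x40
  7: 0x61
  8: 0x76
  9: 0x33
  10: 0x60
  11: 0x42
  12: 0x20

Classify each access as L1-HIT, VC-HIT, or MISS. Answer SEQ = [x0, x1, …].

#0 0x63→b24/s0 MISS; vc=[]
#1 0x42→b16/s0 MISS; vc=[24]
#2 0x42→b16/s0 L1-HIT; vc=[24]
#3 0x62→b24/s0 VC-HIT; vc=[16]
#4 0x62→b24/s0 L1-HIT; vc=[16]
#5 0x61→b24/s0 L1-HIT; vc=[16]
#6 0x40→b16/s0 VC-HIT; vc=[24]
#7 0x61→b24/s0 VC-HIT; vc=[16]
#8 0x76→b29/s1 MISS; vc=[16]
#9 0x33→b12/s0 MISS; vc=[16,24]
#10 0x60→b24/s0 VC-HIT; vc=[16,12]
#11 0x42→b16/s0 VC-HIT; vc=[24,12]
#12 0x20→b8/s0 MISS; vc=[24,12,16]

SEQ = [MISS, MISS, L1-HIT, VC-HIT, L1-HIT, L1-HIT, VC-HIT, VC-HIT, MISS, MISS, VC-HIT, VC-HIT, MISS]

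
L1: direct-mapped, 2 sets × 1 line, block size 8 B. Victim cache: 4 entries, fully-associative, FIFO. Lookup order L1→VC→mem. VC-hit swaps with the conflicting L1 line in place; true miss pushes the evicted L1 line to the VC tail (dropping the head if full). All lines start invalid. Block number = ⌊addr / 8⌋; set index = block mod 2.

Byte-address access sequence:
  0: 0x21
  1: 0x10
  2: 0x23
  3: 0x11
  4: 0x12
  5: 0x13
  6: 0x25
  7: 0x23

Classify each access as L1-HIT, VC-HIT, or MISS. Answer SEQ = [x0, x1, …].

  [0] addr=0x21 blk=4 s=0: MISS | VC []
  [1] addr=0x10 blk=2 s=0: MISS | VC [4]
  [2] addr=0x23 blk=4 s=0: VC-HIT | VC [2]
  [3] addr=0x11 blk=2 s=0: VC-HIT | VC [4]
  [4] addr=0x12 blk=2 s=0: L1-HIT | VC [4]
  [5] addr=0x13 blk=2 s=0: L1-HIT | VC [4]
  [6] addr=0x25 blk=4 s=0: VC-HIT | VC [2]
  [7] addr=0x23 blk=4 s=0: L1-HIT | VC [2]

SEQ = [MISS, MISS, VC-HIT, VC-HIT, L1-HIT, L1-HIT, VC-HIT, L1-HIT]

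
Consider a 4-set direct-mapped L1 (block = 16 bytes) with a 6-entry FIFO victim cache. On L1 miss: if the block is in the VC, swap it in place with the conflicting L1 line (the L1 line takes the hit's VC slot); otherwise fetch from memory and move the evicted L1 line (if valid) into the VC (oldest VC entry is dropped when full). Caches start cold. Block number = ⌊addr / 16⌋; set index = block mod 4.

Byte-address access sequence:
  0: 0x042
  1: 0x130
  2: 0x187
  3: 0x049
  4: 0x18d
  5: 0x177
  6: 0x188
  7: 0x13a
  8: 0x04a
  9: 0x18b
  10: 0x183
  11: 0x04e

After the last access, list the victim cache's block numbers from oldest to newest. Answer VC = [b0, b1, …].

#0 0x42→b4/s0 MISS; vc=[]
#1 0x130→b19/s3 MISS; vc=[]
#2 0x187→b24/s0 MISS; vc=[4]
#3 0x49→b4/s0 VC-HIT; vc=[24]
#4 0x18d→b24/s0 VC-HIT; vc=[4]
#5 0x177→b23/s3 MISS; vc=[4,19]
#6 0x188→b24/s0 L1-HIT; vc=[4,19]
#7 0x13a→b19/s3 VC-HIT; vc=[4,23]
#8 0x4a→b4/s0 VC-HIT; vc=[24,23]
#9 0x18b→b24/s0 VC-HIT; vc=[4,23]
#10 0x183→b24/s0 L1-HIT; vc=[4,23]
#11 0x4e→b4/s0 VC-HIT; vc=[24,23]

VC = [24, 23]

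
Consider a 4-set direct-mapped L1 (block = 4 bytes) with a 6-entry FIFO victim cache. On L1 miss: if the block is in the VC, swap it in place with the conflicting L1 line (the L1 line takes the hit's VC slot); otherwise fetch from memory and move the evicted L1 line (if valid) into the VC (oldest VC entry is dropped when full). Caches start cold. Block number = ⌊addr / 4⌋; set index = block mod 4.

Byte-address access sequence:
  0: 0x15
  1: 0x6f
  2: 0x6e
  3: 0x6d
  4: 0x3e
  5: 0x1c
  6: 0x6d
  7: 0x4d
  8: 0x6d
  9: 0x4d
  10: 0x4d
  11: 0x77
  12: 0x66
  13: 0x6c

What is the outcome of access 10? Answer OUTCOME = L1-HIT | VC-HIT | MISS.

  [0] addr=0x15 blk=5 s=1: MISS | VC []
  [1] addr=0x6f blk=27 s=3: MISS | VC []
  [2] addr=0x6e blk=27 s=3: L1-HIT | VC []
  [3] addr=0x6d blk=27 s=3: L1-HIT | VC []
  [4] addr=0x3e blk=15 s=3: MISS | VC [27]
  [5] addr=0x1c blk=7 s=3: MISS | VC [27, 15]
  [6] addr=0x6d blk=27 s=3: VC-HIT | VC [7, 15]
  [7] addr=0x4d blk=19 s=3: MISS | VC [7, 15, 27]
  [8] addr=0x6d blk=27 s=3: VC-HIT | VC [7, 15, 19]
  [9] addr=0x4d blk=19 s=3: VC-HIT | VC [7, 15, 27]
  [10] addr=0x4d blk=19 s=3: L1-HIT | VC [7, 15, 27]
  [11] addr=0x77 blk=29 s=1: MISS | VC [7, 15, 27, 5]
  [12] addr=0x66 blk=25 s=1: MISS | VC [7, 15, 27, 5, 29]
  [13] addr=0x6c blk=27 s=3: VC-HIT | VC [7, 15, 19, 5, 29]

OUTCOME = L1-HIT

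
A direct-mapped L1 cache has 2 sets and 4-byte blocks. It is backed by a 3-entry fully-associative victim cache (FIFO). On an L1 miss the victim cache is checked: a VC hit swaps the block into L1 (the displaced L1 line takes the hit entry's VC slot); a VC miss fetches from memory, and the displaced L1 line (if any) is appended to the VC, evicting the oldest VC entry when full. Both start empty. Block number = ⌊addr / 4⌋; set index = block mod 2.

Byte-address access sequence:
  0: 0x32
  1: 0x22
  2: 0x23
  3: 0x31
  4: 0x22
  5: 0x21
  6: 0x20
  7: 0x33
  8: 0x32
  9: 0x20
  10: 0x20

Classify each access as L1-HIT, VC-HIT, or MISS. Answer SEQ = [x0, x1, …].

SEQ = [MISS, MISS, L1-HIT, VC-HIT, VC-HIT, L1-HIT, L1-HIT, VC-HIT, L1-HIT, VC-HIT, L1-HIT]

#0 0x32→b12/s0 MISS; vc=[]
#1 0x22→b8/s0 MISS; vc=[12]
#2 0x23→b8/s0 L1-HIT; vc=[12]
#3 0x31→b12/s0 VC-HIT; vc=[8]
#4 0x22→b8/s0 VC-HIT; vc=[12]
#5 0x21→b8/s0 L1-HIT; vc=[12]
#6 0x20→b8/s0 L1-HIT; vc=[12]
#7 0x33→b12/s0 VC-HIT; vc=[8]
#8 0x32→b12/s0 L1-HIT; vc=[8]
#9 0x20→b8/s0 VC-HIT; vc=[12]
#10 0x20→b8/s0 L1-HIT; vc=[12]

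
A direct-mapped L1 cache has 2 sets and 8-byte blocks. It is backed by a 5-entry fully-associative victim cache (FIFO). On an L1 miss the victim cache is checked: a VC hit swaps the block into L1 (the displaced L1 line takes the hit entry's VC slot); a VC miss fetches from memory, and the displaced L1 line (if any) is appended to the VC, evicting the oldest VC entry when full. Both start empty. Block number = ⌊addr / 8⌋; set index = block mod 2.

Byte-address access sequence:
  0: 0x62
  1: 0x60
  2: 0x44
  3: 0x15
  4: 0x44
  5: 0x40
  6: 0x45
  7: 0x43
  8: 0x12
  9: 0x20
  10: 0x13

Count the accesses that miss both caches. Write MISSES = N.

MISSES = 4

0: 0x62 (blk 12, set 0) → MISS  vc=[]
1: 0x60 (blk 12, set 0) → L1-HIT  vc=[]
2: 0x44 (blk 8, set 0) → MISS  vc=[12]
3: 0x15 (blk 2, set 0) → MISS  vc=[12, 8]
4: 0x44 (blk 8, set 0) → VC-HIT  vc=[12, 2]
5: 0x40 (blk 8, set 0) → L1-HIT  vc=[12, 2]
6: 0x45 (blk 8, set 0) → L1-HIT  vc=[12, 2]
7: 0x43 (blk 8, set 0) → L1-HIT  vc=[12, 2]
8: 0x12 (blk 2, set 0) → VC-HIT  vc=[12, 8]
9: 0x20 (blk 4, set 0) → MISS  vc=[12, 8, 2]
10: 0x13 (blk 2, set 0) → VC-HIT  vc=[12, 8, 4]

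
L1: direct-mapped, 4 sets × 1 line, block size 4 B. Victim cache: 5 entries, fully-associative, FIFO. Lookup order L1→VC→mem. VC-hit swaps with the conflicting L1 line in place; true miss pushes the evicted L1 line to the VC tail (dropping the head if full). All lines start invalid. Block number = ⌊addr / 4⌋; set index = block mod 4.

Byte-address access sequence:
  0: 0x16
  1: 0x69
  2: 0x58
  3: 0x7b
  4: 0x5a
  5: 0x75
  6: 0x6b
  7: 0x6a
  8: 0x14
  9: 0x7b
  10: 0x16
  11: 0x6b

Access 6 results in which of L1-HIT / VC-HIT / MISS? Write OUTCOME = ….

OUTCOME = VC-HIT

0: 0x16 (blk 5, set 1) → MISS  vc=[]
1: 0x69 (blk 26, set 2) → MISS  vc=[]
2: 0x58 (blk 22, set 2) → MISS  vc=[26]
3: 0x7b (blk 30, set 2) → MISS  vc=[26, 22]
4: 0x5a (blk 22, set 2) → VC-HIT  vc=[26, 30]
5: 0x75 (blk 29, set 1) → MISS  vc=[26, 30, 5]
6: 0x6b (blk 26, set 2) → VC-HIT  vc=[22, 30, 5]
7: 0x6a (blk 26, set 2) → L1-HIT  vc=[22, 30, 5]
8: 0x14 (blk 5, set 1) → VC-HIT  vc=[22, 30, 29]
9: 0x7b (blk 30, set 2) → VC-HIT  vc=[22, 26, 29]
10: 0x16 (blk 5, set 1) → L1-HIT  vc=[22, 26, 29]
11: 0x6b (blk 26, set 2) → VC-HIT  vc=[22, 30, 29]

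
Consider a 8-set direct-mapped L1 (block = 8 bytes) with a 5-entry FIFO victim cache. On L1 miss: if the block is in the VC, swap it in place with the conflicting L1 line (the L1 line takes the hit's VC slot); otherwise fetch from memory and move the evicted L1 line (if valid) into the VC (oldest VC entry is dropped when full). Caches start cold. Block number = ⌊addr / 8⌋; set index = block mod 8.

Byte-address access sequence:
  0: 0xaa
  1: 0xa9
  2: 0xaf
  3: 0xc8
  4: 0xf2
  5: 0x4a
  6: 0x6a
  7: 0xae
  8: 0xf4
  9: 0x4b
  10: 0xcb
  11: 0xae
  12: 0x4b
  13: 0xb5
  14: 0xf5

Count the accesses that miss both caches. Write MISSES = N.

MISSES = 6

0: 0xaa (blk 21, set 5) → MISS  vc=[]
1: 0xa9 (blk 21, set 5) → L1-HIT  vc=[]
2: 0xaf (blk 21, set 5) → L1-HIT  vc=[]
3: 0xc8 (blk 25, set 1) → MISS  vc=[]
4: 0xf2 (blk 30, set 6) → MISS  vc=[]
5: 0x4a (blk 9, set 1) → MISS  vc=[25]
6: 0x6a (blk 13, set 5) → MISS  vc=[25, 21]
7: 0xae (blk 21, set 5) → VC-HIT  vc=[25, 13]
8: 0xf4 (blk 30, set 6) → L1-HIT  vc=[25, 13]
9: 0x4b (blk 9, set 1) → L1-HIT  vc=[25, 13]
10: 0xcb (blk 25, set 1) → VC-HIT  vc=[9, 13]
11: 0xae (blk 21, set 5) → L1-HIT  vc=[9, 13]
12: 0x4b (blk 9, set 1) → VC-HIT  vc=[25, 13]
13: 0xb5 (blk 22, set 6) → MISS  vc=[25, 13, 30]
14: 0xf5 (blk 30, set 6) → VC-HIT  vc=[25, 13, 22]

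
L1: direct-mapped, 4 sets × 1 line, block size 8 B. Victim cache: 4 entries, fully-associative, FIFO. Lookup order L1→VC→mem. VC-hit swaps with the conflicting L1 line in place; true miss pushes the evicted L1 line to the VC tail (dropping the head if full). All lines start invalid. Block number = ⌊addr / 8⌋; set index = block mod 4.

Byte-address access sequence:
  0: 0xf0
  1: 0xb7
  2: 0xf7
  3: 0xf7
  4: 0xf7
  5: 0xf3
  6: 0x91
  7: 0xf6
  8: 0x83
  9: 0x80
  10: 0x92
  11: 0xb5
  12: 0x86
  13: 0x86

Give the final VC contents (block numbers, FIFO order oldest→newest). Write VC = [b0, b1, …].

0: 0xf0 (blk 30, set 2) → MISS  vc=[]
1: 0xb7 (blk 22, set 2) → MISS  vc=[30]
2: 0xf7 (blk 30, set 2) → VC-HIT  vc=[22]
3: 0xf7 (blk 30, set 2) → L1-HIT  vc=[22]
4: 0xf7 (blk 30, set 2) → L1-HIT  vc=[22]
5: 0xf3 (blk 30, set 2) → L1-HIT  vc=[22]
6: 0x91 (blk 18, set 2) → MISS  vc=[22, 30]
7: 0xf6 (blk 30, set 2) → VC-HIT  vc=[22, 18]
8: 0x83 (blk 16, set 0) → MISS  vc=[22, 18]
9: 0x80 (blk 16, set 0) → L1-HIT  vc=[22, 18]
10: 0x92 (blk 18, set 2) → VC-HIT  vc=[22, 30]
11: 0xb5 (blk 22, set 2) → VC-HIT  vc=[18, 30]
12: 0x86 (blk 16, set 0) → L1-HIT  vc=[18, 30]
13: 0x86 (blk 16, set 0) → L1-HIT  vc=[18, 30]

VC = [18, 30]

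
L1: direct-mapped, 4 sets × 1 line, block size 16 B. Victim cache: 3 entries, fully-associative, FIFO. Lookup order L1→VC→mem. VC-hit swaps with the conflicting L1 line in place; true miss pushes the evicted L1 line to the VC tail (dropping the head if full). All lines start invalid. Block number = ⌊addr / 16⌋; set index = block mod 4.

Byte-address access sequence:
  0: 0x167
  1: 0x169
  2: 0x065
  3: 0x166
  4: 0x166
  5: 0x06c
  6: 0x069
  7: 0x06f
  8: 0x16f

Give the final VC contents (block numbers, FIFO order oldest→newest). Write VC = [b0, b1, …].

  [0] addr=0x167 blk=22 s=2: MISS | VC []
  [1] addr=0x169 blk=22 s=2: L1-HIT | VC []
  [2] addr=0x65 blk=6 s=2: MISS | VC [22]
  [3] addr=0x166 blk=22 s=2: VC-HIT | VC [6]
  [4] addr=0x166 blk=22 s=2: L1-HIT | VC [6]
  [5] addr=0x6c blk=6 s=2: VC-HIT | VC [22]
  [6] addr=0x69 blk=6 s=2: L1-HIT | VC [22]
  [7] addr=0x6f blk=6 s=2: L1-HIT | VC [22]
  [8] addr=0x16f blk=22 s=2: VC-HIT | VC [6]

VC = [6]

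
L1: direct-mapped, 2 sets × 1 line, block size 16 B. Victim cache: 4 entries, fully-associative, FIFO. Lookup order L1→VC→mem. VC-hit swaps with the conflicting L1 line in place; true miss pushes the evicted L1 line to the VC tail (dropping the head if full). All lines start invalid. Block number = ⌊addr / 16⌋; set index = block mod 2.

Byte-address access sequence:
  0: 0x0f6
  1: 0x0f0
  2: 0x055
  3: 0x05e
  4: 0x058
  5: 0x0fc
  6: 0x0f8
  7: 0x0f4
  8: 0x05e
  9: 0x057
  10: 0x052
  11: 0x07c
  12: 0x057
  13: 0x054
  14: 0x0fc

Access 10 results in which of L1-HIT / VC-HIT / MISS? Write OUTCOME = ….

  [0] addr=0xf6 blk=15 s=1: MISS | VC []
  [1] addr=0xf0 blk=15 s=1: L1-HIT | VC []
  [2] addr=0x55 blk=5 s=1: MISS | VC [15]
  [3] addr=0x5e blk=5 s=1: L1-HIT | VC [15]
  [4] addr=0x58 blk=5 s=1: L1-HIT | VC [15]
  [5] addr=0xfc blk=15 s=1: VC-HIT | VC [5]
  [6] addr=0xf8 blk=15 s=1: L1-HIT | VC [5]
  [7] addr=0xf4 blk=15 s=1: L1-HIT | VC [5]
  [8] addr=0x5e blk=5 s=1: VC-HIT | VC [15]
  [9] addr=0x57 blk=5 s=1: L1-HIT | VC [15]
  [10] addr=0x52 blk=5 s=1: L1-HIT | VC [15]
  [11] addr=0x7c blk=7 s=1: MISS | VC [15, 5]
  [12] addr=0x57 blk=5 s=1: VC-HIT | VC [15, 7]
  [13] addr=0x54 blk=5 s=1: L1-HIT | VC [15, 7]
  [14] addr=0xfc blk=15 s=1: VC-HIT | VC [5, 7]

OUTCOME = L1-HIT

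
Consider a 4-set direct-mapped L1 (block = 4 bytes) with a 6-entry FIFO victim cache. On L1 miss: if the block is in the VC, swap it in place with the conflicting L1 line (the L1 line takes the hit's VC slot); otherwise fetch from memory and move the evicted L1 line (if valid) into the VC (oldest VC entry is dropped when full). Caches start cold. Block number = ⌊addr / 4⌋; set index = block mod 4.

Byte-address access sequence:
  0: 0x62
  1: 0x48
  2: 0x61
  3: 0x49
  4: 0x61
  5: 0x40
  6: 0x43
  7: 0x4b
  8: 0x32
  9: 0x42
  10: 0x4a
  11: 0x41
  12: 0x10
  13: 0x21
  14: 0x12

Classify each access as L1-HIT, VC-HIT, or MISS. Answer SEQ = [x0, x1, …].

SEQ = [MISS, MISS, L1-HIT, L1-HIT, L1-HIT, MISS, L1-HIT, L1-HIT, MISS, VC-HIT, L1-HIT, L1-HIT, MISS, MISS, VC-HIT]

#0 0x62→b24/s0 MISS; vc=[]
#1 0x48→b18/s2 MISS; vc=[]
#2 0x61→b24/s0 L1-HIT; vc=[]
#3 0x49→b18/s2 L1-HIT; vc=[]
#4 0x61→b24/s0 L1-HIT; vc=[]
#5 0x40→b16/s0 MISS; vc=[24]
#6 0x43→b16/s0 L1-HIT; vc=[24]
#7 0x4b→b18/s2 L1-HIT; vc=[24]
#8 0x32→b12/s0 MISS; vc=[24,16]
#9 0x42→b16/s0 VC-HIT; vc=[24,12]
#10 0x4a→b18/s2 L1-HIT; vc=[24,12]
#11 0x41→b16/s0 L1-HIT; vc=[24,12]
#12 0x10→b4/s0 MISS; vc=[24,12,16]
#13 0x21→b8/s0 MISS; vc=[24,12,16,4]
#14 0x12→b4/s0 VC-HIT; vc=[24,12,16,8]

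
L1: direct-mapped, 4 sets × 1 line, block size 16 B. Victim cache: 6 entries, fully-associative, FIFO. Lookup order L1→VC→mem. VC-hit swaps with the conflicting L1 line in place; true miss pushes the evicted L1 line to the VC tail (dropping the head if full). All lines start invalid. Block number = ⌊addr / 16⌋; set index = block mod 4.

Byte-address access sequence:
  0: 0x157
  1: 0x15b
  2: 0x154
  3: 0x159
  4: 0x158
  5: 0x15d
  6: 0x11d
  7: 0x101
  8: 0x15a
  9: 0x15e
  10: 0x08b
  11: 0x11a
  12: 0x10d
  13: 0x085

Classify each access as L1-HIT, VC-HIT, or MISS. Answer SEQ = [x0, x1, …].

0: 0x157 (blk 21, set 1) → MISS  vc=[]
1: 0x15b (blk 21, set 1) → L1-HIT  vc=[]
2: 0x154 (blk 21, set 1) → L1-HIT  vc=[]
3: 0x159 (blk 21, set 1) → L1-HIT  vc=[]
4: 0x158 (blk 21, set 1) → L1-HIT  vc=[]
5: 0x15d (blk 21, set 1) → L1-HIT  vc=[]
6: 0x11d (blk 17, set 1) → MISS  vc=[21]
7: 0x101 (blk 16, set 0) → MISS  vc=[21]
8: 0x15a (blk 21, set 1) → VC-HIT  vc=[17]
9: 0x15e (blk 21, set 1) → L1-HIT  vc=[17]
10: 0x8b (blk 8, set 0) → MISS  vc=[17, 16]
11: 0x11a (blk 17, set 1) → VC-HIT  vc=[21, 16]
12: 0x10d (blk 16, set 0) → VC-HIT  vc=[21, 8]
13: 0x85 (blk 8, set 0) → VC-HIT  vc=[21, 16]

SEQ = [MISS, L1-HIT, L1-HIT, L1-HIT, L1-HIT, L1-HIT, MISS, MISS, VC-HIT, L1-HIT, MISS, VC-HIT, VC-HIT, VC-HIT]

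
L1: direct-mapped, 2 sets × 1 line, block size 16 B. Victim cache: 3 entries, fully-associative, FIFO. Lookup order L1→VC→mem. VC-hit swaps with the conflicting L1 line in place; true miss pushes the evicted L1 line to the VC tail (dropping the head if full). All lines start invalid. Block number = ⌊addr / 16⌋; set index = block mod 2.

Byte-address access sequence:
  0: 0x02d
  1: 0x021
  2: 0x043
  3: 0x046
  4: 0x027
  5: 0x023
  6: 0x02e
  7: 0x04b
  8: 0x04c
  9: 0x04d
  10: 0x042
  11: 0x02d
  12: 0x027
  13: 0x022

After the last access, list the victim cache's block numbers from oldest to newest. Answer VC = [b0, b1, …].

#0 0x2d→b2/s0 MISS; vc=[]
#1 0x21→b2/s0 L1-HIT; vc=[]
#2 0x43→b4/s0 MISS; vc=[2]
#3 0x46→b4/s0 L1-HIT; vc=[2]
#4 0x27→b2/s0 VC-HIT; vc=[4]
#5 0x23→b2/s0 L1-HIT; vc=[4]
#6 0x2e→b2/s0 L1-HIT; vc=[4]
#7 0x4b→b4/s0 VC-HIT; vc=[2]
#8 0x4c→b4/s0 L1-HIT; vc=[2]
#9 0x4d→b4/s0 L1-HIT; vc=[2]
#10 0x42→b4/s0 L1-HIT; vc=[2]
#11 0x2d→b2/s0 VC-HIT; vc=[4]
#12 0x27→b2/s0 L1-HIT; vc=[4]
#13 0x22→b2/s0 L1-HIT; vc=[4]

VC = [4]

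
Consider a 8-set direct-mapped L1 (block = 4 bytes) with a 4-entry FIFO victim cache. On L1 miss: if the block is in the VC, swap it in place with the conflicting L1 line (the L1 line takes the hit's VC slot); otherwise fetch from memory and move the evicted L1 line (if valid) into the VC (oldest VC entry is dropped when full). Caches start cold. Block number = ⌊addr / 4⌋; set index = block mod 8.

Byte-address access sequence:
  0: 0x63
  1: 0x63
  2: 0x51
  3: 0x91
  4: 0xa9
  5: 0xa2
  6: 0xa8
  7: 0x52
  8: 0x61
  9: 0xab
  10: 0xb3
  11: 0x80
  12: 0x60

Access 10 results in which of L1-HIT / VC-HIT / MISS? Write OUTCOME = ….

#0 0x63→b24/s0 MISS; vc=[]
#1 0x63→b24/s0 L1-HIT; vc=[]
#2 0x51→b20/s4 MISS; vc=[]
#3 0x91→b36/s4 MISS; vc=[20]
#4 0xa9→b42/s2 MISS; vc=[20]
#5 0xa2→b40/s0 MISS; vc=[20,24]
#6 0xa8→b42/s2 L1-HIT; vc=[20,24]
#7 0x52→b20/s4 VC-HIT; vc=[36,24]
#8 0x61→b24/s0 VC-HIT; vc=[36,40]
#9 0xab→b42/s2 L1-HIT; vc=[36,40]
#10 0xb3→b44/s4 MISS; vc=[36,40,20]
#11 0x80→b32/s0 MISS; vc=[36,40,20,24]
#12 0x60→b24/s0 VC-HIT; vc=[36,40,20,32]

OUTCOME = MISS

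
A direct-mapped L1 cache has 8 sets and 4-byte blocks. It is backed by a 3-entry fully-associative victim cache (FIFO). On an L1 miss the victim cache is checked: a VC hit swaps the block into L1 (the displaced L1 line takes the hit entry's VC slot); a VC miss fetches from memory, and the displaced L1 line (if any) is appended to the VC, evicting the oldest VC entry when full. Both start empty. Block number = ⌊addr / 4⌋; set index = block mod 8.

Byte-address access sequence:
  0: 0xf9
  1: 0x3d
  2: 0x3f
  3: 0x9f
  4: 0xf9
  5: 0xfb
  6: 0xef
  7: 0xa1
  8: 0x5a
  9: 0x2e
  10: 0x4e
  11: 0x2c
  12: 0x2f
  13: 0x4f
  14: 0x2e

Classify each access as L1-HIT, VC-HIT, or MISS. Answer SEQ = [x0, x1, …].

0: 0xf9 (blk 62, set 6) → MISS  vc=[]
1: 0x3d (blk 15, set 7) → MISS  vc=[]
2: 0x3f (blk 15, set 7) → L1-HIT  vc=[]
3: 0x9f (blk 39, set 7) → MISS  vc=[15]
4: 0xf9 (blk 62, set 6) → L1-HIT  vc=[15]
5: 0xfb (blk 62, set 6) → L1-HIT  vc=[15]
6: 0xef (blk 59, set 3) → MISS  vc=[15]
7: 0xa1 (blk 40, set 0) → MISS  vc=[15]
8: 0x5a (blk 22, set 6) → MISS  vc=[15, 62]
9: 0x2e (blk 11, set 3) → MISS  vc=[15, 62, 59]
10: 0x4e (blk 19, set 3) → MISS  vc=[62, 59, 11]
11: 0x2c (blk 11, set 3) → VC-HIT  vc=[62, 59, 19]
12: 0x2f (blk 11, set 3) → L1-HIT  vc=[62, 59, 19]
13: 0x4f (blk 19, set 3) → VC-HIT  vc=[62, 59, 11]
14: 0x2e (blk 11, set 3) → VC-HIT  vc=[62, 59, 19]

SEQ = [MISS, MISS, L1-HIT, MISS, L1-HIT, L1-HIT, MISS, MISS, MISS, MISS, MISS, VC-HIT, L1-HIT, VC-HIT, VC-HIT]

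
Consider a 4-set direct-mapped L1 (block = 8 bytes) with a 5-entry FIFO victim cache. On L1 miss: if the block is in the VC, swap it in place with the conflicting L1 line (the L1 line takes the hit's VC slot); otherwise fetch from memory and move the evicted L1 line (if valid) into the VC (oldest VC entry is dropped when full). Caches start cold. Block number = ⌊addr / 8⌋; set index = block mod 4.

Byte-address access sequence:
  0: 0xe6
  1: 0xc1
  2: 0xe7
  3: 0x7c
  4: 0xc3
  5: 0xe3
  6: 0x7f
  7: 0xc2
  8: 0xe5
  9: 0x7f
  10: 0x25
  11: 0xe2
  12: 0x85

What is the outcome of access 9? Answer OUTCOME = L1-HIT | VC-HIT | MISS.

  [0] addr=0xe6 blk=28 s=0: MISS | VC []
  [1] addr=0xc1 blk=24 s=0: MISS | VC [28]
  [2] addr=0xe7 blk=28 s=0: VC-HIT | VC [24]
  [3] addr=0x7c blk=15 s=3: MISS | VC [24]
  [4] addr=0xc3 blk=24 s=0: VC-HIT | VC [28]
  [5] addr=0xe3 blk=28 s=0: VC-HIT | VC [24]
  [6] addr=0x7f blk=15 s=3: L1-HIT | VC [24]
  [7] addr=0xc2 blk=24 s=0: VC-HIT | VC [28]
  [8] addr=0xe5 blk=28 s=0: VC-HIT | VC [24]
  [9] addr=0x7f blk=15 s=3: L1-HIT | VC [24]
  [10] addr=0x25 blk=4 s=0: MISS | VC [24, 28]
  [11] addr=0xe2 blk=28 s=0: VC-HIT | VC [24, 4]
  [12] addr=0x85 blk=16 s=0: MISS | VC [24, 4, 28]

OUTCOME = L1-HIT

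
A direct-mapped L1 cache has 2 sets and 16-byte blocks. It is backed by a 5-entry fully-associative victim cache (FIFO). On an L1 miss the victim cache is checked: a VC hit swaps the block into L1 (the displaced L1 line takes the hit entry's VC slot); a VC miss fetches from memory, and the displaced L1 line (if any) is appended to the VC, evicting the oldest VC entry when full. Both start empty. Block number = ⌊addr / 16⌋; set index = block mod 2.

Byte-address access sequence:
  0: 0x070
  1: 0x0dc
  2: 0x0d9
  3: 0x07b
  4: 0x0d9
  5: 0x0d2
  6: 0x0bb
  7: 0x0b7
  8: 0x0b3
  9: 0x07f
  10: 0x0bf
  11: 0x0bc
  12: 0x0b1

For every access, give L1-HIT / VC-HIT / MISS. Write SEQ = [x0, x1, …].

  [0] addr=0x70 blk=7 s=1: MISS | VC []
  [1] addr=0xdc blk=13 s=1: MISS | VC [7]
  [2] addr=0xd9 blk=13 s=1: L1-HIT | VC [7]
  [3] addr=0x7b blk=7 s=1: VC-HIT | VC [13]
  [4] addr=0xd9 blk=13 s=1: VC-HIT | VC [7]
  [5] addr=0xd2 blk=13 s=1: L1-HIT | VC [7]
  [6] addr=0xbb blk=11 s=1: MISS | VC [7, 13]
  [7] addr=0xb7 blk=11 s=1: L1-HIT | VC [7, 13]
  [8] addr=0xb3 blk=11 s=1: L1-HIT | VC [7, 13]
  [9] addr=0x7f blk=7 s=1: VC-HIT | VC [11, 13]
  [10] addr=0xbf blk=11 s=1: VC-HIT | VC [7, 13]
  [11] addr=0xbc blk=11 s=1: L1-HIT | VC [7, 13]
  [12] addr=0xb1 blk=11 s=1: L1-HIT | VC [7, 13]

SEQ = [MISS, MISS, L1-HIT, VC-HIT, VC-HIT, L1-HIT, MISS, L1-HIT, L1-HIT, VC-HIT, VC-HIT, L1-HIT, L1-HIT]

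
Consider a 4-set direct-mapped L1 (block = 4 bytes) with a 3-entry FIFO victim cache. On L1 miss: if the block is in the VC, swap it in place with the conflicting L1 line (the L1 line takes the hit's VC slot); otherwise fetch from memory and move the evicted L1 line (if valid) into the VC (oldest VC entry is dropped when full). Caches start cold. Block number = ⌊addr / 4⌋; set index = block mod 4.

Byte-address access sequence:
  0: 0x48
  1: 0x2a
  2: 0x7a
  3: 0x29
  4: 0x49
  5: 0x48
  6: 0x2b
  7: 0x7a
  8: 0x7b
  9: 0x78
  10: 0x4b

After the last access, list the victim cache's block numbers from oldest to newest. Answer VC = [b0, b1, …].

0: 0x48 (blk 18, set 2) → MISS  vc=[]
1: 0x2a (blk 10, set 2) → MISS  vc=[18]
2: 0x7a (blk 30, set 2) → MISS  vc=[18, 10]
3: 0x29 (blk 10, set 2) → VC-HIT  vc=[18, 30]
4: 0x49 (blk 18, set 2) → VC-HIT  vc=[10, 30]
5: 0x48 (blk 18, set 2) → L1-HIT  vc=[10, 30]
6: 0x2b (blk 10, set 2) → VC-HIT  vc=[18, 30]
7: 0x7a (blk 30, set 2) → VC-HIT  vc=[18, 10]
8: 0x7b (blk 30, set 2) → L1-HIT  vc=[18, 10]
9: 0x78 (blk 30, set 2) → L1-HIT  vc=[18, 10]
10: 0x4b (blk 18, set 2) → VC-HIT  vc=[30, 10]

VC = [30, 10]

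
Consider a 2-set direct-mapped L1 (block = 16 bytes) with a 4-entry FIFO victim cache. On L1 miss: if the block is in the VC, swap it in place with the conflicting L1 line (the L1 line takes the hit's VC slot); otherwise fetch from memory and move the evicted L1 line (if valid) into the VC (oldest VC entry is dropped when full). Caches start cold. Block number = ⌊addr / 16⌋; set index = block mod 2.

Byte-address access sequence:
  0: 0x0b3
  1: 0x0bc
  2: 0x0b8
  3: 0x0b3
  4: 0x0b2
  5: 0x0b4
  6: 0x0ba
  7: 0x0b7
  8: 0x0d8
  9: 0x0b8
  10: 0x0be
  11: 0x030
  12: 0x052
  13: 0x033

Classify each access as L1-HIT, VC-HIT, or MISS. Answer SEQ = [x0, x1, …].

#0 0xb3→b11/s1 MISS; vc=[]
#1 0xbc→b11/s1 L1-HIT; vc=[]
#2 0xb8→b11/s1 L1-HIT; vc=[]
#3 0xb3→b11/s1 L1-HIT; vc=[]
#4 0xb2→b11/s1 L1-HIT; vc=[]
#5 0xb4→b11/s1 L1-HIT; vc=[]
#6 0xba→b11/s1 L1-HIT; vc=[]
#7 0xb7→b11/s1 L1-HIT; vc=[]
#8 0xd8→b13/s1 MISS; vc=[11]
#9 0xb8→b11/s1 VC-HIT; vc=[13]
#10 0xbe→b11/s1 L1-HIT; vc=[13]
#11 0x30→b3/s1 MISS; vc=[13,11]
#12 0x52→b5/s1 MISS; vc=[13,11,3]
#13 0x33→b3/s1 VC-HIT; vc=[13,11,5]

SEQ = [MISS, L1-HIT, L1-HIT, L1-HIT, L1-HIT, L1-HIT, L1-HIT, L1-HIT, MISS, VC-HIT, L1-HIT, MISS, MISS, VC-HIT]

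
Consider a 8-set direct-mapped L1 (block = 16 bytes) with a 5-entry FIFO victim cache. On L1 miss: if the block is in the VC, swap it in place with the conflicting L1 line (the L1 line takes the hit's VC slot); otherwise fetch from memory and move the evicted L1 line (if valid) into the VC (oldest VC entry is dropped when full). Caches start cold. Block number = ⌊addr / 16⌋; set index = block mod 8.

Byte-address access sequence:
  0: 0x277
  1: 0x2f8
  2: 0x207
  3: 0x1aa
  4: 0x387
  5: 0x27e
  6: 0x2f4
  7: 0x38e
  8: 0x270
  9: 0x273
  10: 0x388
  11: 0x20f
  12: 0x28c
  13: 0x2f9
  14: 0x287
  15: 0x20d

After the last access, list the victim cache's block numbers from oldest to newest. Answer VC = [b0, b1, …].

  [0] addr=0x277 blk=39 s=7: MISS | VC []
  [1] addr=0x2f8 blk=47 s=7: MISS | VC [39]
  [2] addr=0x207 blk=32 s=0: MISS | VC [39]
  [3] addr=0x1aa blk=26 s=2: MISS | VC [39]
  [4] addr=0x387 blk=56 s=0: MISS | VC [39, 32]
  [5] addr=0x27e blk=39 s=7: VC-HIT | VC [47, 32]
  [6] addr=0x2f4 blk=47 s=7: VC-HIT | VC [39, 32]
  [7] addr=0x38e blk=56 s=0: L1-HIT | VC [39, 32]
  [8] addr=0x270 blk=39 s=7: VC-HIT | VC [47, 32]
  [9] addr=0x273 blk=39 s=7: L1-HIT | VC [47, 32]
  [10] addr=0x388 blk=56 s=0: L1-HIT | VC [47, 32]
  [11] addr=0x20f blk=32 s=0: VC-HIT | VC [47, 56]
  [12] addr=0x28c blk=40 s=0: MISS | VC [47, 56, 32]
  [13] addr=0x2f9 blk=47 s=7: VC-HIT | VC [39, 56, 32]
  [14] addr=0x287 blk=40 s=0: L1-HIT | VC [39, 56, 32]
  [15] addr=0x20d blk=32 s=0: VC-HIT | VC [39, 56, 40]

VC = [39, 56, 40]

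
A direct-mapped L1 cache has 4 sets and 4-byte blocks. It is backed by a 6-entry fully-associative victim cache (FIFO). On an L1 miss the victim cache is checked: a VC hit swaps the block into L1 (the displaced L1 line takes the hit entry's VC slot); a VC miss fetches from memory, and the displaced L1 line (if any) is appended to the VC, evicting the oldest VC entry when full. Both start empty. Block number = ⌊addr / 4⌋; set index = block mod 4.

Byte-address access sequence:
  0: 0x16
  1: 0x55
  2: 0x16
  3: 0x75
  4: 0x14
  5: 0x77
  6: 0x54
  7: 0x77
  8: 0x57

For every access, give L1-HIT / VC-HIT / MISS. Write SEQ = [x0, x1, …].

SEQ = [MISS, MISS, VC-HIT, MISS, VC-HIT, VC-HIT, VC-HIT, VC-HIT, VC-HIT]

0: 0x16 (blk 5, set 1) → MISS  vc=[]
1: 0x55 (blk 21, set 1) → MISS  vc=[5]
2: 0x16 (blk 5, set 1) → VC-HIT  vc=[21]
3: 0x75 (blk 29, set 1) → MISS  vc=[21, 5]
4: 0x14 (blk 5, set 1) → VC-HIT  vc=[21, 29]
5: 0x77 (blk 29, set 1) → VC-HIT  vc=[21, 5]
6: 0x54 (blk 21, set 1) → VC-HIT  vc=[29, 5]
7: 0x77 (blk 29, set 1) → VC-HIT  vc=[21, 5]
8: 0x57 (blk 21, set 1) → VC-HIT  vc=[29, 5]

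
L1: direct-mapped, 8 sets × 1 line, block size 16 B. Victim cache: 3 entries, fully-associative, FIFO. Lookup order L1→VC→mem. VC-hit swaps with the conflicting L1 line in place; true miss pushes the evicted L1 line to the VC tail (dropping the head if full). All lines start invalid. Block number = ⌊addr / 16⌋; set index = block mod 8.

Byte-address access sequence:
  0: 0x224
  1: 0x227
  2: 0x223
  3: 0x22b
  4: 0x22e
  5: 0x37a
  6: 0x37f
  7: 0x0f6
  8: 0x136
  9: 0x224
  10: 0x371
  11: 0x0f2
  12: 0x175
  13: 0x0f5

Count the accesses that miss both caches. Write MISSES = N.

MISSES = 5

0: 0x224 (blk 34, set 2) → MISS  vc=[]
1: 0x227 (blk 34, set 2) → L1-HIT  vc=[]
2: 0x223 (blk 34, set 2) → L1-HIT  vc=[]
3: 0x22b (blk 34, set 2) → L1-HIT  vc=[]
4: 0x22e (blk 34, set 2) → L1-HIT  vc=[]
5: 0x37a (blk 55, set 7) → MISS  vc=[]
6: 0x37f (blk 55, set 7) → L1-HIT  vc=[]
7: 0xf6 (blk 15, set 7) → MISS  vc=[55]
8: 0x136 (blk 19, set 3) → MISS  vc=[55]
9: 0x224 (blk 34, set 2) → L1-HIT  vc=[55]
10: 0x371 (blk 55, set 7) → VC-HIT  vc=[15]
11: 0xf2 (blk 15, set 7) → VC-HIT  vc=[55]
12: 0x175 (blk 23, set 7) → MISS  vc=[55, 15]
13: 0xf5 (blk 15, set 7) → VC-HIT  vc=[55, 23]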